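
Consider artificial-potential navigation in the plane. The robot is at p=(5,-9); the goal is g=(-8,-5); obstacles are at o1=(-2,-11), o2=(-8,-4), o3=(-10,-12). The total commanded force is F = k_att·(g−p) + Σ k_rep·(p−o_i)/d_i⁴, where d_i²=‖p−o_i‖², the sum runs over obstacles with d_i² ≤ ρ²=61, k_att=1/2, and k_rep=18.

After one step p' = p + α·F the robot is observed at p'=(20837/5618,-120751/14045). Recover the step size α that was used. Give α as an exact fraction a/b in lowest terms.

α = 1/5

F_att = 1/2·(g−p) = 1/2·(-13,4) = (-6.5000,2.0000)
o1: d²=53 ≤ ρ²=61; F_rep = 18·(7,2)/53² = (0.0449,0.0128)
o2: d²=194 > ρ²=61 → inactive
o3: d²=234 > ρ²=61 → inactive
F = F_att + ΣF_rep = (-6.4551,2.0128)
Δp = p'−p = (-1.2910,0.4026); α = Δx/Fx = (-7253/5618) / (-36265/5618) = 1/5
check: Δy/Fy = (5654/14045) / (5654/2809) = 1/5 ✓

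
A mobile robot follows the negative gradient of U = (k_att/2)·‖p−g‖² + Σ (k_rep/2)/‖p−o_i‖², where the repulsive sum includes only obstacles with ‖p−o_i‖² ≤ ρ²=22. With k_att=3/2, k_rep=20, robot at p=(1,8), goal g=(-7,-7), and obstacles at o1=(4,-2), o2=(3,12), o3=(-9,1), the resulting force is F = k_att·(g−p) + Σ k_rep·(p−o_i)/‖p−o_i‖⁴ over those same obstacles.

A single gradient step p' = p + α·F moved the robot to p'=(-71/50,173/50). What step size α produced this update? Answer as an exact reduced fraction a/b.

α = 1/5

F_att = 3/2·(g−p) = 3/2·(-8,-15) = (-12.0000,-22.5000)
o1: d²=109 > ρ²=22 → inactive
o2: d²=20 ≤ ρ²=22; F_rep = 20·(-2,-4)/20² = (-0.1000,-0.2000)
o3: d²=149 > ρ²=22 → inactive
F = F_att + ΣF_rep = (-12.1000,-22.7000)
Δp = p'−p = (-2.4200,-4.5400); α = Δx/Fx = (-121/50) / (-121/10) = 1/5
check: Δy/Fy = (-227/50) / (-227/10) = 1/5 ✓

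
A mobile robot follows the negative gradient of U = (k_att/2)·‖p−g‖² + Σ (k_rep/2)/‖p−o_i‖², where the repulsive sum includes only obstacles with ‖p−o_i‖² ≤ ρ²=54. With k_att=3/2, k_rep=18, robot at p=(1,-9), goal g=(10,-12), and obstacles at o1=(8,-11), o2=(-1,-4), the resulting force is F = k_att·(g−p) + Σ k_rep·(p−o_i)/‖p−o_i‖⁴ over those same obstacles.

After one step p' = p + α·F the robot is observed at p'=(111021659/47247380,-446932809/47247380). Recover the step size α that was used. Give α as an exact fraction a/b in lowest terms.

F_att = 3/2·(g−p) = 3/2·(9,-3) = (13.5000,-4.5000)
o1: d²=53 ≤ ρ²=54; F_rep = 18·(-7,2)/53² = (-0.0449,0.0128)
o2: d²=29 ≤ ρ²=54; F_rep = 18·(2,-5)/29² = (0.0428,-0.1070)
F = F_att + ΣF_rep = (13.4980,-4.5942)
Δp = p'−p = (1.3498,-0.4594); α = Δx/Fx = (63774279/47247380) / (63774279/4724738) = 1/10
check: Δy/Fy = (-21706389/47247380) / (-21706389/4724738) = 1/10 ✓

α = 1/10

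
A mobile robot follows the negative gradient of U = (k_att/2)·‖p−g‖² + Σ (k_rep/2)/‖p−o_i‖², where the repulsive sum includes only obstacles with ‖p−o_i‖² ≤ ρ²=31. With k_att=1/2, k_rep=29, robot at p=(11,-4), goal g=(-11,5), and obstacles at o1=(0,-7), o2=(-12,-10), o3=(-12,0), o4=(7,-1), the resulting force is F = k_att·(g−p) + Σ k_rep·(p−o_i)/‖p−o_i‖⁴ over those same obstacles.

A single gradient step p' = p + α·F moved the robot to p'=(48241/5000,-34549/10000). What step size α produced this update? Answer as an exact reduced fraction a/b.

F_att = 1/2·(g−p) = 1/2·(-22,9) = (-11.0000,4.5000)
o1: d²=130 > ρ²=31 → inactive
o2: d²=565 > ρ²=31 → inactive
o3: d²=545 > ρ²=31 → inactive
o4: d²=25 ≤ ρ²=31; F_rep = 29·(4,-3)/25² = (0.1856,-0.1392)
F = F_att + ΣF_rep = (-10.8144,4.3608)
Δp = p'−p = (-1.3518,0.5451); α = Δx/Fx = (-6759/5000) / (-6759/625) = 1/8
check: Δy/Fy = (5451/10000) / (5451/1250) = 1/8 ✓

α = 1/8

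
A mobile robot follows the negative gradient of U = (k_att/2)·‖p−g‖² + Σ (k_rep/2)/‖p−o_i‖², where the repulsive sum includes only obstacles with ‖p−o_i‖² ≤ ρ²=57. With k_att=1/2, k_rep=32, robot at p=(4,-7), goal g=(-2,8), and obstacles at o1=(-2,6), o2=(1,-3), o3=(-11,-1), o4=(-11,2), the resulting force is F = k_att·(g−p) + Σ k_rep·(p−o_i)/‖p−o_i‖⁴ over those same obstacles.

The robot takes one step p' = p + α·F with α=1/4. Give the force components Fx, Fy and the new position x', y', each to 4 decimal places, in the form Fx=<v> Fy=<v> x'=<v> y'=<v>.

Fx=-2.8464 Fy=7.2952 x'=3.2884 y'=-5.1762

F_att = 1/2·(g−p) = 1/2·(-6,15) = (-3.0000,7.5000)
o1: d²=205 > ρ²=57 → inactive
o2: d²=25 ≤ ρ²=57; F_rep = 32·(3,-4)/25² = (0.1536,-0.2048)
o3: d²=261 > ρ²=57 → inactive
o4: d²=306 > ρ²=57 → inactive
F = F_att + ΣF_rep = (-2.8464,7.2952)
p' = p + 1/4·F = (3.2884,-5.1762)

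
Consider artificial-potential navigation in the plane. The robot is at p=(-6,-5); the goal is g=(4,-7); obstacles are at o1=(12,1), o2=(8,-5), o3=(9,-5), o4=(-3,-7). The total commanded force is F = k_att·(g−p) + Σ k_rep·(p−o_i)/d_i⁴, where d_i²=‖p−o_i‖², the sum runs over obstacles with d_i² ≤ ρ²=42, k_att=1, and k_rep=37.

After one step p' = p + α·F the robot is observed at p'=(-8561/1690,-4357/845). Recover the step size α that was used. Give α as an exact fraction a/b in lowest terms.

F_att = 1·(g−p) = 1·(10,-2) = (10.0000,-2.0000)
o1: d²=360 > ρ²=42 → inactive
o2: d²=196 > ρ²=42 → inactive
o3: d²=225 > ρ²=42 → inactive
o4: d²=13 ≤ ρ²=42; F_rep = 37·(-3,2)/13² = (-0.6568,0.4379)
F = F_att + ΣF_rep = (9.3432,-1.5621)
Δp = p'−p = (0.9343,-0.1562); α = Δx/Fx = (1579/1690) / (1579/169) = 1/10
check: Δy/Fy = (-132/845) / (-264/169) = 1/10 ✓

α = 1/10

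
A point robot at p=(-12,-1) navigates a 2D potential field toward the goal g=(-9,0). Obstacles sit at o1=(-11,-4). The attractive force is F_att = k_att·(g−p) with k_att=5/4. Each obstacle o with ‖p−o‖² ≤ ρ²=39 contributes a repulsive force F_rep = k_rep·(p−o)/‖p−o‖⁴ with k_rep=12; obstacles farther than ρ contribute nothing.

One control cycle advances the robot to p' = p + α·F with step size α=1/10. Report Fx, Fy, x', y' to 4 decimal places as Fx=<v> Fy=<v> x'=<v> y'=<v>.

F_att = 5/4·(g−p) = 5/4·(3,1) = (3.7500,1.2500)
o1: d²=10 ≤ ρ²=39; F_rep = 12·(-1,3)/10² = (-0.1200,0.3600)
F = F_att + ΣF_rep = (3.6300,1.6100)
p' = p + 1/10·F = (-11.6370,-0.8390)

Fx=3.6300 Fy=1.6100 x'=-11.6370 y'=-0.8390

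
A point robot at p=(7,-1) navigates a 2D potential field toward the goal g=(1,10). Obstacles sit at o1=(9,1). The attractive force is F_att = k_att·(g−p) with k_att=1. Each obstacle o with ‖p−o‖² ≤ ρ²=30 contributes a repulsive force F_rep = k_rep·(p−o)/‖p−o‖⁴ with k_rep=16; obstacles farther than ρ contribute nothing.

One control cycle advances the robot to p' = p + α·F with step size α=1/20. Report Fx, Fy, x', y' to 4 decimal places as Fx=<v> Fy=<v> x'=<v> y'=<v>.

Fx=-6.5000 Fy=10.5000 x'=6.6750 y'=-0.4750

F_att = 1·(g−p) = 1·(-6,11) = (-6.0000,11.0000)
o1: d²=8 ≤ ρ²=30; F_rep = 16·(-2,-2)/8² = (-0.5000,-0.5000)
F = F_att + ΣF_rep = (-6.5000,10.5000)
p' = p + 1/20·F = (6.6750,-0.4750)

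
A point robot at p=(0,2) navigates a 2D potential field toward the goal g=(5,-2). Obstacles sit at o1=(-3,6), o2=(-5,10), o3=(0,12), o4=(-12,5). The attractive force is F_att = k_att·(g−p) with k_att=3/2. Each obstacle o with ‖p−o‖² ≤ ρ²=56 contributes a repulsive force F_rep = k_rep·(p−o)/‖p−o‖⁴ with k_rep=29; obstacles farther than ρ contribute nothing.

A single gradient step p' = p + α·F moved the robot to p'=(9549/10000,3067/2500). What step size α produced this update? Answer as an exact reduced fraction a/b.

α = 1/8

F_att = 3/2·(g−p) = 3/2·(5,-4) = (7.5000,-6.0000)
o1: d²=25 ≤ ρ²=56; F_rep = 29·(3,-4)/25² = (0.1392,-0.1856)
o2: d²=89 > ρ²=56 → inactive
o3: d²=100 > ρ²=56 → inactive
o4: d²=153 > ρ²=56 → inactive
F = F_att + ΣF_rep = (7.6392,-6.1856)
Δp = p'−p = (0.9549,-0.7732); α = Δx/Fx = (9549/10000) / (9549/1250) = 1/8
check: Δy/Fy = (-1933/2500) / (-3866/625) = 1/8 ✓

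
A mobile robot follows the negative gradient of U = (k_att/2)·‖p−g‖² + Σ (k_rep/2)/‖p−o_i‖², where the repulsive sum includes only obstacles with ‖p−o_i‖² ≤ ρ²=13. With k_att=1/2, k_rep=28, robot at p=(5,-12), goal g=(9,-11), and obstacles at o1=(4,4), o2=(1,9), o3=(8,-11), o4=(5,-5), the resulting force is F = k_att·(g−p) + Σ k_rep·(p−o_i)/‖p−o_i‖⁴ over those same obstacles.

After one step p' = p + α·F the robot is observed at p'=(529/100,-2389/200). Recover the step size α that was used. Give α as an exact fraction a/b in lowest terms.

α = 1/4

F_att = 1/2·(g−p) = 1/2·(4,1) = (2.0000,0.5000)
o1: d²=257 > ρ²=13 → inactive
o2: d²=457 > ρ²=13 → inactive
o3: d²=10 ≤ ρ²=13; F_rep = 28·(-3,-1)/10² = (-0.8400,-0.2800)
o4: d²=49 > ρ²=13 → inactive
F = F_att + ΣF_rep = (1.1600,0.2200)
Δp = p'−p = (0.2900,0.0550); α = Δx/Fx = (29/100) / (29/25) = 1/4
check: Δy/Fy = (11/200) / (11/50) = 1/4 ✓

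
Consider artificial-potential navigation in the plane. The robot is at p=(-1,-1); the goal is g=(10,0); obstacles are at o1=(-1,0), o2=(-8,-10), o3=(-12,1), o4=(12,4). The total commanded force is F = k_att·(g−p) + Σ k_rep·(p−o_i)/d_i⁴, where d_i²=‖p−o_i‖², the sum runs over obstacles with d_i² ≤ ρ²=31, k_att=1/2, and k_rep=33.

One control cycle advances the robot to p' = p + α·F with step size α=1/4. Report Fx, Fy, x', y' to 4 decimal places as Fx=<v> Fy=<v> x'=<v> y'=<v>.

F_att = 1/2·(g−p) = 1/2·(11,1) = (5.5000,0.5000)
o1: d²=1 ≤ ρ²=31; F_rep = 33·(0,-1)/1² = (0.0000,-33.0000)
o2: d²=130 > ρ²=31 → inactive
o3: d²=125 > ρ²=31 → inactive
o4: d²=194 > ρ²=31 → inactive
F = F_att + ΣF_rep = (5.5000,-32.5000)
p' = p + 1/4·F = (0.3750,-9.1250)

Fx=5.5000 Fy=-32.5000 x'=0.3750 y'=-9.1250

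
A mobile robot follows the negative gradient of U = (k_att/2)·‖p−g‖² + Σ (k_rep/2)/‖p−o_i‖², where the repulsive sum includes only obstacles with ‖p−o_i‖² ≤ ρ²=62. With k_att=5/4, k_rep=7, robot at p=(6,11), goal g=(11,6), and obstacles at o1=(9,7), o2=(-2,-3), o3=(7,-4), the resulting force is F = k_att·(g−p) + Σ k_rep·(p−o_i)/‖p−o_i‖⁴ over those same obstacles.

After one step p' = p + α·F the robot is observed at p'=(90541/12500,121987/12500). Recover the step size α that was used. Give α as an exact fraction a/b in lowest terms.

α = 1/5

F_att = 5/4·(g−p) = 5/4·(5,-5) = (6.2500,-6.2500)
o1: d²=25 ≤ ρ²=62; F_rep = 7·(-3,4)/25² = (-0.0336,0.0448)
o2: d²=260 > ρ²=62 → inactive
o3: d²=226 > ρ²=62 → inactive
F = F_att + ΣF_rep = (6.2164,-6.2052)
Δp = p'−p = (1.2433,-1.2410); α = Δx/Fx = (15541/12500) / (15541/2500) = 1/5
check: Δy/Fy = (-15513/12500) / (-15513/2500) = 1/5 ✓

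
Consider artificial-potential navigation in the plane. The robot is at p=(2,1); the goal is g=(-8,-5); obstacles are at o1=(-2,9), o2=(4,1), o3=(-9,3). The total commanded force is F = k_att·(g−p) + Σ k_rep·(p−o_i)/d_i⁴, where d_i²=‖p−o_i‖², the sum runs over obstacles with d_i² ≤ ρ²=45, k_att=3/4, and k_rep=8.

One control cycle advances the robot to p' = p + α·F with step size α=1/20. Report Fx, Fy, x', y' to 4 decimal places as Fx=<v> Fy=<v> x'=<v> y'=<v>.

Fx=-8.5000 Fy=-4.5000 x'=1.5750 y'=0.7750

F_att = 3/4·(g−p) = 3/4·(-10,-6) = (-7.5000,-4.5000)
o1: d²=80 > ρ²=45 → inactive
o2: d²=4 ≤ ρ²=45; F_rep = 8·(-2,0)/4² = (-1.0000,0.0000)
o3: d²=125 > ρ²=45 → inactive
F = F_att + ΣF_rep = (-8.5000,-4.5000)
p' = p + 1/20·F = (1.5750,0.7750)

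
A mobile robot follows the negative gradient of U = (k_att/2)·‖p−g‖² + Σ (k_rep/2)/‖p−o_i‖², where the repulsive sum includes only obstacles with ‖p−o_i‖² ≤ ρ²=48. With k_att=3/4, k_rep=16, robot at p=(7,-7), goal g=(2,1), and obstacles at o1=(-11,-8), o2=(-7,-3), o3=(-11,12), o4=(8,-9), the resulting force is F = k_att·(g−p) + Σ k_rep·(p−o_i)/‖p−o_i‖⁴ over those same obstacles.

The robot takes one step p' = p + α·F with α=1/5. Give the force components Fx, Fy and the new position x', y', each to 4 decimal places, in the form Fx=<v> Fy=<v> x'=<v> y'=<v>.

Fx=-4.3900 Fy=7.2800 x'=6.1220 y'=-5.5440

F_att = 3/4·(g−p) = 3/4·(-5,8) = (-3.7500,6.0000)
o1: d²=325 > ρ²=48 → inactive
o2: d²=212 > ρ²=48 → inactive
o3: d²=685 > ρ²=48 → inactive
o4: d²=5 ≤ ρ²=48; F_rep = 16·(-1,2)/5² = (-0.6400,1.2800)
F = F_att + ΣF_rep = (-4.3900,7.2800)
p' = p + 1/5·F = (6.1220,-5.5440)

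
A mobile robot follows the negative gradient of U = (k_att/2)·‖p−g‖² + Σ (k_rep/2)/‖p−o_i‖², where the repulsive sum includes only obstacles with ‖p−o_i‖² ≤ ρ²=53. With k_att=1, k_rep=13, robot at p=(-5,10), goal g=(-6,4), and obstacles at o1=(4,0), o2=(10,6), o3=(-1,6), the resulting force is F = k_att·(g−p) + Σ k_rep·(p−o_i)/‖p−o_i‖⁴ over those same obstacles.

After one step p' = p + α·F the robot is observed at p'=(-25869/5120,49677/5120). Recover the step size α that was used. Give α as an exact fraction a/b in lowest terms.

α = 1/20

F_att = 1·(g−p) = 1·(-1,-6) = (-1.0000,-6.0000)
o1: d²=181 > ρ²=53 → inactive
o2: d²=241 > ρ²=53 → inactive
o3: d²=32 ≤ ρ²=53; F_rep = 13·(-4,4)/32² = (-0.0508,0.0508)
F = F_att + ΣF_rep = (-1.0508,-5.9492)
Δp = p'−p = (-0.0525,-0.2975); α = Δx/Fx = (-269/5120) / (-269/256) = 1/20
check: Δy/Fy = (-1523/5120) / (-1523/256) = 1/20 ✓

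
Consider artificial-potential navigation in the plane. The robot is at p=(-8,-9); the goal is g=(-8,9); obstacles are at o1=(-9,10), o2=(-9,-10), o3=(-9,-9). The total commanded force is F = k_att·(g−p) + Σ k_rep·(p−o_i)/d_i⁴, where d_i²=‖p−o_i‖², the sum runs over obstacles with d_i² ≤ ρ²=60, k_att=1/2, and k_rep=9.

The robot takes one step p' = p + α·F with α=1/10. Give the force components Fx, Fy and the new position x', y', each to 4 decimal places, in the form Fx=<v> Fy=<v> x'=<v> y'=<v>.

Fx=11.2500 Fy=11.2500 x'=-6.8750 y'=-7.8750

F_att = 1/2·(g−p) = 1/2·(0,18) = (0.0000,9.0000)
o1: d²=362 > ρ²=60 → inactive
o2: d²=2 ≤ ρ²=60; F_rep = 9·(1,1)/2² = (2.2500,2.2500)
o3: d²=1 ≤ ρ²=60; F_rep = 9·(1,0)/1² = (9.0000,0.0000)
F = F_att + ΣF_rep = (11.2500,11.2500)
p' = p + 1/10·F = (-6.8750,-7.8750)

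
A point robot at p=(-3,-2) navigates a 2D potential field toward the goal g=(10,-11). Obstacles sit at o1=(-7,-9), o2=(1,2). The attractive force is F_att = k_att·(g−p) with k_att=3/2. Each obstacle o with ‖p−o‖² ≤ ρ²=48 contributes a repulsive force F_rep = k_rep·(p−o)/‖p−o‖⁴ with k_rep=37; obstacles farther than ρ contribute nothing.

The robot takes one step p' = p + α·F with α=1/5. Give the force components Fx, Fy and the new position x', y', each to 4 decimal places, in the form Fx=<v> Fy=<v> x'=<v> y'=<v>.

F_att = 3/2·(g−p) = 3/2·(13,-9) = (19.5000,-13.5000)
o1: d²=65 > ρ²=48 → inactive
o2: d²=32 ≤ ρ²=48; F_rep = 37·(-4,-4)/32² = (-0.1445,-0.1445)
F = F_att + ΣF_rep = (19.3555,-13.6445)
p' = p + 1/5·F = (0.8711,-4.7289)

Fx=19.3555 Fy=-13.6445 x'=0.8711 y'=-4.7289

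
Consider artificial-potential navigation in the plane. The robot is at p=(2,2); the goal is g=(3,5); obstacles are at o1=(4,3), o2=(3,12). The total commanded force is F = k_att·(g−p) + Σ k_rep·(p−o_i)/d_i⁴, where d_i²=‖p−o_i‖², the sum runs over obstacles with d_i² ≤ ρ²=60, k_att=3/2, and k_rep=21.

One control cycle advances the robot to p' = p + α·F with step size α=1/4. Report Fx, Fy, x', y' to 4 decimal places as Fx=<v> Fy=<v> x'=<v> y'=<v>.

F_att = 3/2·(g−p) = 3/2·(1,3) = (1.5000,4.5000)
o1: d²=5 ≤ ρ²=60; F_rep = 21·(-2,-1)/5² = (-1.6800,-0.8400)
o2: d²=101 > ρ²=60 → inactive
F = F_att + ΣF_rep = (-0.1800,3.6600)
p' = p + 1/4·F = (1.9550,2.9150)

Fx=-0.1800 Fy=3.6600 x'=1.9550 y'=2.9150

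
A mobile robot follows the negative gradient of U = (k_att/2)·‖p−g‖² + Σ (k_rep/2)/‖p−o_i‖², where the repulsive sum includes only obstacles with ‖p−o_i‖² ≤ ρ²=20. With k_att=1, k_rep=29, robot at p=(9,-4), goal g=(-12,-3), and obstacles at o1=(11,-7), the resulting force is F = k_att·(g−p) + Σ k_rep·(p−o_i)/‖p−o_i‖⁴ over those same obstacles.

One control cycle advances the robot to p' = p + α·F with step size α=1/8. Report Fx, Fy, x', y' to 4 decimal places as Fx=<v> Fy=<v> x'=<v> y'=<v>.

Fx=-21.3432 Fy=1.5148 x'=6.3321 y'=-3.8107

F_att = 1·(g−p) = 1·(-21,1) = (-21.0000,1.0000)
o1: d²=13 ≤ ρ²=20; F_rep = 29·(-2,3)/13² = (-0.3432,0.5148)
F = F_att + ΣF_rep = (-21.3432,1.5148)
p' = p + 1/8·F = (6.3321,-3.8107)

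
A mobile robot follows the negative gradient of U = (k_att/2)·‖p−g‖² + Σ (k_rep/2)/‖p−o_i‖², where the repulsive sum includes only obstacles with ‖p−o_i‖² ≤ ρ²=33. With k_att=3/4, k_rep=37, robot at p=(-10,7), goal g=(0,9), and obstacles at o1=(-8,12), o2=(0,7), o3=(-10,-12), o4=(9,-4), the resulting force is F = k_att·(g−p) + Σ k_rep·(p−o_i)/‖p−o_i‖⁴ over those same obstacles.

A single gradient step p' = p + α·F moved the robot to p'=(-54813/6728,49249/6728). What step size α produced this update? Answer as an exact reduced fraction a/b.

F_att = 3/4·(g−p) = 3/4·(10,2) = (7.5000,1.5000)
o1: d²=29 ≤ ρ²=33; F_rep = 37·(-2,-5)/29² = (-0.0880,-0.2200)
o2: d²=100 > ρ²=33 → inactive
o3: d²=361 > ρ²=33 → inactive
o4: d²=482 > ρ²=33 → inactive
F = F_att + ΣF_rep = (7.4120,1.2800)
Δp = p'−p = (1.8530,0.3200); α = Δx/Fx = (12467/6728) / (12467/1682) = 1/4
check: Δy/Fy = (2153/6728) / (2153/1682) = 1/4 ✓

α = 1/4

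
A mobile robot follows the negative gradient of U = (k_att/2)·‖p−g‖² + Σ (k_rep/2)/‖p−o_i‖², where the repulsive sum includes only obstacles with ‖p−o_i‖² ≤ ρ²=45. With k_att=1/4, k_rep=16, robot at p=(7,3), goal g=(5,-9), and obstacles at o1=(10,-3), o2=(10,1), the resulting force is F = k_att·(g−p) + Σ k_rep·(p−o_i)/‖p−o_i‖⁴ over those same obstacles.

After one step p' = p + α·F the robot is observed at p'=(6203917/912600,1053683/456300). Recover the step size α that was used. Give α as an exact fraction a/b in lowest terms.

α = 1/4

F_att = 1/4·(g−p) = 1/4·(-2,-12) = (-0.5000,-3.0000)
o1: d²=45 ≤ ρ²=45; F_rep = 16·(-3,6)/45² = (-0.0237,0.0474)
o2: d²=13 ≤ ρ²=45; F_rep = 16·(-3,2)/13² = (-0.2840,0.1893)
F = F_att + ΣF_rep = (-0.8077,-2.7632)
Δp = p'−p = (-0.2019,-0.6908); α = Δx/Fx = (-184283/912600) / (-184283/228150) = 1/4
check: Δy/Fy = (-315217/456300) / (-315217/114075) = 1/4 ✓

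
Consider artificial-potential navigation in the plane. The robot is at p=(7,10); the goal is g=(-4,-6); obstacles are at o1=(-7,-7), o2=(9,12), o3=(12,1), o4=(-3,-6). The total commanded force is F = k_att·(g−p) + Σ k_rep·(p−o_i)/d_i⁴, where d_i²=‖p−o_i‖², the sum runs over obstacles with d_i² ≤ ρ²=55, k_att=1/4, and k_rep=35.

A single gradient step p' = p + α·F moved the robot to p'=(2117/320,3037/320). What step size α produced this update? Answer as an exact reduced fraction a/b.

F_att = 1/4·(g−p) = 1/4·(-11,-16) = (-2.7500,-4.0000)
o1: d²=485 > ρ²=55 → inactive
o2: d²=8 ≤ ρ²=55; F_rep = 35·(-2,-2)/8² = (-1.0938,-1.0938)
o3: d²=106 > ρ²=55 → inactive
o4: d²=356 > ρ²=55 → inactive
F = F_att + ΣF_rep = (-3.8438,-5.0938)
Δp = p'−p = (-0.3844,-0.5094); α = Δx/Fx = (-123/320) / (-123/32) = 1/10
check: Δy/Fy = (-163/320) / (-163/32) = 1/10 ✓

α = 1/10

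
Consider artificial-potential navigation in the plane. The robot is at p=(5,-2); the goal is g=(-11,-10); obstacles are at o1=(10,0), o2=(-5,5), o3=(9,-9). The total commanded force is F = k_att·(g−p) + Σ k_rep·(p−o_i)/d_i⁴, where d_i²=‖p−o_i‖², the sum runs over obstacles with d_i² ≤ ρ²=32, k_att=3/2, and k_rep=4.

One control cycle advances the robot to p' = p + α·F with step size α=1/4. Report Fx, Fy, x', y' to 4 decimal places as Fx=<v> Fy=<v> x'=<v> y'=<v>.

Fx=-24.0238 Fy=-12.0095 x'=-1.0059 y'=-5.0024

F_att = 3/2·(g−p) = 3/2·(-16,-8) = (-24.0000,-12.0000)
o1: d²=29 ≤ ρ²=32; F_rep = 4·(-5,-2)/29² = (-0.0238,-0.0095)
o2: d²=149 > ρ²=32 → inactive
o3: d²=65 > ρ²=32 → inactive
F = F_att + ΣF_rep = (-24.0238,-12.0095)
p' = p + 1/4·F = (-1.0059,-5.0024)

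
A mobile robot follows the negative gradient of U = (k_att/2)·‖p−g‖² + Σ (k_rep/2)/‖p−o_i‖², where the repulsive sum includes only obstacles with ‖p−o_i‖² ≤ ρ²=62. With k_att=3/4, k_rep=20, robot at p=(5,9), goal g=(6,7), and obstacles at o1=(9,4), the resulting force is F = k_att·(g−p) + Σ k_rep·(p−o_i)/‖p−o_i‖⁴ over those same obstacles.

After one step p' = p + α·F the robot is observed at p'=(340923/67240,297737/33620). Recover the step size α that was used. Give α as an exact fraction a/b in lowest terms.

α = 1/10

F_att = 3/4·(g−p) = 3/4·(1,-2) = (0.7500,-1.5000)
o1: d²=41 ≤ ρ²=62; F_rep = 20·(-4,5)/41² = (-0.0476,0.0595)
F = F_att + ΣF_rep = (0.7024,-1.4405)
Δp = p'−p = (0.0702,-0.1441); α = Δx/Fx = (4723/67240) / (4723/6724) = 1/10
check: Δy/Fy = (-4843/33620) / (-4843/3362) = 1/10 ✓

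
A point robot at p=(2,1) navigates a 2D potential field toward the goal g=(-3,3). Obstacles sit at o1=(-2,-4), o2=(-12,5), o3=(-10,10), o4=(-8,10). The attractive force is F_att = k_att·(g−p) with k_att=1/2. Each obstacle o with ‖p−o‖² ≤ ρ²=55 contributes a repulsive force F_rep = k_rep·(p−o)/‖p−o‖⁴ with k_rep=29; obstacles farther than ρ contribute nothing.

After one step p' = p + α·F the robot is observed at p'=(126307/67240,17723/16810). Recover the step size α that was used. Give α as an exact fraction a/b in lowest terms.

F_att = 1/2·(g−p) = 1/2·(-5,2) = (-2.5000,1.0000)
o1: d²=41 ≤ ρ²=55; F_rep = 29·(4,5)/41² = (0.0690,0.0863)
o2: d²=212 > ρ²=55 → inactive
o3: d²=225 > ρ²=55 → inactive
o4: d²=181 > ρ²=55 → inactive
F = F_att + ΣF_rep = (-2.4310,1.0863)
Δp = p'−p = (-0.1215,0.0543); α = Δx/Fx = (-8173/67240) / (-8173/3362) = 1/20
check: Δy/Fy = (913/16810) / (1826/1681) = 1/20 ✓

α = 1/20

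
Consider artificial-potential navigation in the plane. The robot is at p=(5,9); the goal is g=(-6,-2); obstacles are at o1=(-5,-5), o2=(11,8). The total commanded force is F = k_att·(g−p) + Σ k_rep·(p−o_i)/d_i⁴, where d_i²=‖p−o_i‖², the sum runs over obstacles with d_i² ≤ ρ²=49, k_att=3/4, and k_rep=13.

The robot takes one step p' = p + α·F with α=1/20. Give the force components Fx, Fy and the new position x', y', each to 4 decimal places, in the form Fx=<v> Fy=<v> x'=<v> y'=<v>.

F_att = 3/4·(g−p) = 3/4·(-11,-11) = (-8.2500,-8.2500)
o1: d²=296 > ρ²=49 → inactive
o2: d²=37 ≤ ρ²=49; F_rep = 13·(-6,1)/37² = (-0.0570,0.0095)
F = F_att + ΣF_rep = (-8.3070,-8.2405)
p' = p + 1/20·F = (4.5847,8.5880)

Fx=-8.3070 Fy=-8.2405 x'=4.5847 y'=8.5880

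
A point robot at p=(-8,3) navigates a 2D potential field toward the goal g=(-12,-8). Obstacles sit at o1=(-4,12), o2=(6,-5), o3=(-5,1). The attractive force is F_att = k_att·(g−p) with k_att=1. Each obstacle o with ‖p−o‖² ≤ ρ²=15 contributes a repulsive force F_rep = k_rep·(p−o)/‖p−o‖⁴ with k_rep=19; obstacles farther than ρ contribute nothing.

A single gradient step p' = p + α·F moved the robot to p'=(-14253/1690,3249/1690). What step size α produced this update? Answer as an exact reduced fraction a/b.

α = 1/10

F_att = 1·(g−p) = 1·(-4,-11) = (-4.0000,-11.0000)
o1: d²=97 > ρ²=15 → inactive
o2: d²=260 > ρ²=15 → inactive
o3: d²=13 ≤ ρ²=15; F_rep = 19·(-3,2)/13² = (-0.3373,0.2249)
F = F_att + ΣF_rep = (-4.3373,-10.7751)
Δp = p'−p = (-0.4337,-1.0775); α = Δx/Fx = (-733/1690) / (-733/169) = 1/10
check: Δy/Fy = (-1821/1690) / (-1821/169) = 1/10 ✓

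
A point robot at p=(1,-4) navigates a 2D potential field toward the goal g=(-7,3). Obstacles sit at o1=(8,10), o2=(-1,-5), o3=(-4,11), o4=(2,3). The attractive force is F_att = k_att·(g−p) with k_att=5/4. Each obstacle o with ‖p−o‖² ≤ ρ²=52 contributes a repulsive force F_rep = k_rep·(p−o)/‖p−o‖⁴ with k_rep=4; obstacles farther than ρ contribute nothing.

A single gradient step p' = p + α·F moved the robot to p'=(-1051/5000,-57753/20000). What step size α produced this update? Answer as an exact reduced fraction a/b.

α = 1/8

F_att = 5/4·(g−p) = 5/4·(-8,7) = (-10.0000,8.7500)
o1: d²=245 > ρ²=52 → inactive
o2: d²=5 ≤ ρ²=52; F_rep = 4·(2,1)/5² = (0.3200,0.1600)
o3: d²=250 > ρ²=52 → inactive
o4: d²=50 ≤ ρ²=52; F_rep = 4·(-1,-7)/50² = (-0.0016,-0.0112)
F = F_att + ΣF_rep = (-9.6816,8.8988)
Δp = p'−p = (-1.2102,1.1123); α = Δx/Fx = (-6051/5000) / (-6051/625) = 1/8
check: Δy/Fy = (22247/20000) / (22247/2500) = 1/8 ✓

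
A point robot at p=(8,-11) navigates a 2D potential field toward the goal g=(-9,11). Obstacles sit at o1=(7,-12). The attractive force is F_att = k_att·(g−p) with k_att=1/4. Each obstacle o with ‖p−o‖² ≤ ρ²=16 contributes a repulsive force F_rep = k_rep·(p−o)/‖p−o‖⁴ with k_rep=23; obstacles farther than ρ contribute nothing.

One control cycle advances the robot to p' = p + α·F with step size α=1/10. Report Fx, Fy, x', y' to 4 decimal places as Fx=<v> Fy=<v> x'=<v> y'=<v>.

Fx=1.5000 Fy=11.2500 x'=8.1500 y'=-9.8750

F_att = 1/4·(g−p) = 1/4·(-17,22) = (-4.2500,5.5000)
o1: d²=2 ≤ ρ²=16; F_rep = 23·(1,1)/2² = (5.7500,5.7500)
F = F_att + ΣF_rep = (1.5000,11.2500)
p' = p + 1/10·F = (8.1500,-9.8750)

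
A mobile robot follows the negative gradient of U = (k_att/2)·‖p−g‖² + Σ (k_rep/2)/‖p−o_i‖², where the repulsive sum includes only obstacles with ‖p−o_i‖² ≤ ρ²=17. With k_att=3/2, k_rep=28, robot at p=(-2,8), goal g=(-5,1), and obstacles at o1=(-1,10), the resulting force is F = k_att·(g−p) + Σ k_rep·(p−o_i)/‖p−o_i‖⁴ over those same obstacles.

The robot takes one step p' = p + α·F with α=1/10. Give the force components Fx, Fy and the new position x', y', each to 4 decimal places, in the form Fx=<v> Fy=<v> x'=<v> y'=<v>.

Fx=-5.6200 Fy=-12.7400 x'=-2.5620 y'=6.7260

F_att = 3/2·(g−p) = 3/2·(-3,-7) = (-4.5000,-10.5000)
o1: d²=5 ≤ ρ²=17; F_rep = 28·(-1,-2)/5² = (-1.1200,-2.2400)
F = F_att + ΣF_rep = (-5.6200,-12.7400)
p' = p + 1/10·F = (-2.5620,6.7260)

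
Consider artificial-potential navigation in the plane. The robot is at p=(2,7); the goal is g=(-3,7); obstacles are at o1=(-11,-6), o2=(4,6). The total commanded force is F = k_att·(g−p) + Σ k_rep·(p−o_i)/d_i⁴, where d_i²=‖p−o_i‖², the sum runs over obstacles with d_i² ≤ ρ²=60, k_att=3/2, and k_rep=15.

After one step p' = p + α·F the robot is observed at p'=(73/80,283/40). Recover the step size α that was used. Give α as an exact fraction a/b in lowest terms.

F_att = 3/2·(g−p) = 3/2·(-5,0) = (-7.5000,0.0000)
o1: d²=338 > ρ²=60 → inactive
o2: d²=5 ≤ ρ²=60; F_rep = 15·(-2,1)/5² = (-1.2000,0.6000)
F = F_att + ΣF_rep = (-8.7000,0.6000)
Δp = p'−p = (-1.0875,0.0750); α = Δx/Fx = (-87/80) / (-87/10) = 1/8
check: Δy/Fy = (3/40) / (3/5) = 1/8 ✓

α = 1/8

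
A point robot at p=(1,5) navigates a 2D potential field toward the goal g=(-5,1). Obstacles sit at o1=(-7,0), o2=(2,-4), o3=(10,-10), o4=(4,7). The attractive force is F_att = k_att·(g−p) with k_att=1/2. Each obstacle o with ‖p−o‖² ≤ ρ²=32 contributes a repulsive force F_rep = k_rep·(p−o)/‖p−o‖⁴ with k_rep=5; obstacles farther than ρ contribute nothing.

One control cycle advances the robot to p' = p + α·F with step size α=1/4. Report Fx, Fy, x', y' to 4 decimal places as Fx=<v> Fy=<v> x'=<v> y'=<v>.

Fx=-3.0888 Fy=-2.0592 x'=0.2278 y'=4.4852

F_att = 1/2·(g−p) = 1/2·(-6,-4) = (-3.0000,-2.0000)
o1: d²=89 > ρ²=32 → inactive
o2: d²=82 > ρ²=32 → inactive
o3: d²=306 > ρ²=32 → inactive
o4: d²=13 ≤ ρ²=32; F_rep = 5·(-3,-2)/13² = (-0.0888,-0.0592)
F = F_att + ΣF_rep = (-3.0888,-2.0592)
p' = p + 1/4·F = (0.2278,4.4852)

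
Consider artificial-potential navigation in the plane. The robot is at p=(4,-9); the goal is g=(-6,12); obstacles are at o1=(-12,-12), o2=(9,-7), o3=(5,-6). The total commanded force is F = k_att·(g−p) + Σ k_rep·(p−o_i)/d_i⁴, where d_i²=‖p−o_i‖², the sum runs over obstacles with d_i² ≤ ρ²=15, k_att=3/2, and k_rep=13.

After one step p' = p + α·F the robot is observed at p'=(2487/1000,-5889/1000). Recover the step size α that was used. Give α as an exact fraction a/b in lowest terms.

F_att = 3/2·(g−p) = 3/2·(-10,21) = (-15.0000,31.5000)
o1: d²=265 > ρ²=15 → inactive
o2: d²=29 > ρ²=15 → inactive
o3: d²=10 ≤ ρ²=15; F_rep = 13·(-1,-3)/10² = (-0.1300,-0.3900)
F = F_att + ΣF_rep = (-15.1300,31.1100)
Δp = p'−p = (-1.5130,3.1110); α = Δx/Fx = (-1513/1000) / (-1513/100) = 1/10
check: Δy/Fy = (3111/1000) / (3111/100) = 1/10 ✓

α = 1/10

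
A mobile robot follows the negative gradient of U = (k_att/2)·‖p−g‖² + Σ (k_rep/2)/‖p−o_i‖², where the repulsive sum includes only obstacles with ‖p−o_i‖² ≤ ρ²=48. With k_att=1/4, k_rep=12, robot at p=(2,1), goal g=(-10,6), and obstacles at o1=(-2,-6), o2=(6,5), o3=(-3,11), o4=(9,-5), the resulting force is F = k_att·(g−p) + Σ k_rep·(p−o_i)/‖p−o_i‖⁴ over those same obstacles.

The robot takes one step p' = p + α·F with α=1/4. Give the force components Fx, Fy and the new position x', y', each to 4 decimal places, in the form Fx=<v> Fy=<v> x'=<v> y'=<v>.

F_att = 1/4·(g−p) = 1/4·(-12,5) = (-3.0000,1.2500)
o1: d²=65 > ρ²=48 → inactive
o2: d²=32 ≤ ρ²=48; F_rep = 12·(-4,-4)/32² = (-0.0469,-0.0469)
o3: d²=125 > ρ²=48 → inactive
o4: d²=85 > ρ²=48 → inactive
F = F_att + ΣF_rep = (-3.0469,1.2031)
p' = p + 1/4·F = (1.2383,1.3008)

Fx=-3.0469 Fy=1.2031 x'=1.2383 y'=1.3008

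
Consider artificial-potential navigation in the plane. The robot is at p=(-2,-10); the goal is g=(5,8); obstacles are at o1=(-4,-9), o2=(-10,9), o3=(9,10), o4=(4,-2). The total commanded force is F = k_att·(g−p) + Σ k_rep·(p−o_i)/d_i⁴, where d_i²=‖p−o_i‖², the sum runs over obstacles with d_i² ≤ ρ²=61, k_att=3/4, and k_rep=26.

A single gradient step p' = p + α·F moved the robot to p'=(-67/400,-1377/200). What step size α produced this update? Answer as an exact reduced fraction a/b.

α = 1/4

F_att = 3/4·(g−p) = 3/4·(7,18) = (5.2500,13.5000)
o1: d²=5 ≤ ρ²=61; F_rep = 26·(2,-1)/5² = (2.0800,-1.0400)
o2: d²=425 > ρ²=61 → inactive
o3: d²=521 > ρ²=61 → inactive
o4: d²=100 > ρ²=61 → inactive
F = F_att + ΣF_rep = (7.3300,12.4600)
Δp = p'−p = (1.8325,3.1150); α = Δx/Fx = (733/400) / (733/100) = 1/4
check: Δy/Fy = (623/200) / (623/50) = 1/4 ✓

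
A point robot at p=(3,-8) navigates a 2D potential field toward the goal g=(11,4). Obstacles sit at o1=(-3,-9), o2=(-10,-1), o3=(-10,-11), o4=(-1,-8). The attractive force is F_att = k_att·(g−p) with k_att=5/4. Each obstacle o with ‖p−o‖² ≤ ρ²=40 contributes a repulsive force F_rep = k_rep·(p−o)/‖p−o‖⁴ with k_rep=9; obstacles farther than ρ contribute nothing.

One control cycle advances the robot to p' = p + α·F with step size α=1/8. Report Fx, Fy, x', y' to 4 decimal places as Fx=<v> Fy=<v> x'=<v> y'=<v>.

Fx=10.1801 Fy=15.0066 x'=4.2725 y'=-6.1242

F_att = 5/4·(g−p) = 5/4·(8,12) = (10.0000,15.0000)
o1: d²=37 ≤ ρ²=40; F_rep = 9·(6,1)/37² = (0.0394,0.0066)
o2: d²=218 > ρ²=40 → inactive
o3: d²=178 > ρ²=40 → inactive
o4: d²=16 ≤ ρ²=40; F_rep = 9·(4,0)/16² = (0.1406,0.0000)
F = F_att + ΣF_rep = (10.1801,15.0066)
p' = p + 1/8·F = (4.2725,-6.1242)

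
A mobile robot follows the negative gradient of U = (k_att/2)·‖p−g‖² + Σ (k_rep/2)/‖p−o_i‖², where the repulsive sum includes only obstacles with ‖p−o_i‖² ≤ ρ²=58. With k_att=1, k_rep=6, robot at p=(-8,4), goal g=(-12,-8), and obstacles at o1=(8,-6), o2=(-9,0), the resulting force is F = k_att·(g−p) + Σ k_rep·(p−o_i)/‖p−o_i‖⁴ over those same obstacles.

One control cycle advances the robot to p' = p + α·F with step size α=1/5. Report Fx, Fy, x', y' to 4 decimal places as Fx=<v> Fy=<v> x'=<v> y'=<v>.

Fx=-3.9792 Fy=-11.9170 x'=-8.7958 y'=1.6166

F_att = 1·(g−p) = 1·(-4,-12) = (-4.0000,-12.0000)
o1: d²=356 > ρ²=58 → inactive
o2: d²=17 ≤ ρ²=58; F_rep = 6·(1,4)/17² = (0.0208,0.0830)
F = F_att + ΣF_rep = (-3.9792,-11.9170)
p' = p + 1/5·F = (-8.7958,1.6166)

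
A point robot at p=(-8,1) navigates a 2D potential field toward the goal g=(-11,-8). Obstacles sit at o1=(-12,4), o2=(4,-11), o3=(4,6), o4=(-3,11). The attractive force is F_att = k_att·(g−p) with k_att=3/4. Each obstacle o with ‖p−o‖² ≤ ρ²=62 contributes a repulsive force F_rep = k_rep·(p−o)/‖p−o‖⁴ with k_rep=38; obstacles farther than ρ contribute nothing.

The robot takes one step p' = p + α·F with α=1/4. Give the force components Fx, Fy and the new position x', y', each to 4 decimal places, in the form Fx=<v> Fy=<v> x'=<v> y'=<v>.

Fx=-2.0068 Fy=-6.9324 x'=-8.5017 y'=-0.7331

F_att = 3/4·(g−p) = 3/4·(-3,-9) = (-2.2500,-6.7500)
o1: d²=25 ≤ ρ²=62; F_rep = 38·(4,-3)/25² = (0.2432,-0.1824)
o2: d²=288 > ρ²=62 → inactive
o3: d²=169 > ρ²=62 → inactive
o4: d²=125 > ρ²=62 → inactive
F = F_att + ΣF_rep = (-2.0068,-6.9324)
p' = p + 1/4·F = (-8.5017,-0.7331)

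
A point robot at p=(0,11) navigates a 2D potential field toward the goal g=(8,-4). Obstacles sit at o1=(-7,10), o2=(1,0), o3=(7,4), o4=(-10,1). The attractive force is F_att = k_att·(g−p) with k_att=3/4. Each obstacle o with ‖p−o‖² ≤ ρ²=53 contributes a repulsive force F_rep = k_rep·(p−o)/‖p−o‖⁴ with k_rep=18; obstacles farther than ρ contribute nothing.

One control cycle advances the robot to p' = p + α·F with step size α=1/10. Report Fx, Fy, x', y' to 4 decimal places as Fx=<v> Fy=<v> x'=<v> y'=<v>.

F_att = 3/4·(g−p) = 3/4·(8,-15) = (6.0000,-11.2500)
o1: d²=50 ≤ ρ²=53; F_rep = 18·(7,1)/50² = (0.0504,0.0072)
o2: d²=122 > ρ²=53 → inactive
o3: d²=98 > ρ²=53 → inactive
o4: d²=200 > ρ²=53 → inactive
F = F_att + ΣF_rep = (6.0504,-11.2428)
p' = p + 1/10·F = (0.6050,9.8757)

Fx=6.0504 Fy=-11.2428 x'=0.6050 y'=9.8757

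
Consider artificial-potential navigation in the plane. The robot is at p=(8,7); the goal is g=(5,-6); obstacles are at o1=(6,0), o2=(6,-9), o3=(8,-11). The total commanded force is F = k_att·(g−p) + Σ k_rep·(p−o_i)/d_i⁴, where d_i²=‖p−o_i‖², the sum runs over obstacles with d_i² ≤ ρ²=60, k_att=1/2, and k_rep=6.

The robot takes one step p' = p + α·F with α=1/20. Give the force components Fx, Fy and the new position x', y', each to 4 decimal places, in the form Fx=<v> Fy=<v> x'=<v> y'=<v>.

F_att = 1/2·(g−p) = 1/2·(-3,-13) = (-1.5000,-6.5000)
o1: d²=53 ≤ ρ²=60; F_rep = 6·(2,7)/53² = (0.0043,0.0150)
o2: d²=260 > ρ²=60 → inactive
o3: d²=324 > ρ²=60 → inactive
F = F_att + ΣF_rep = (-1.4957,-6.4850)
p' = p + 1/20·F = (7.9252,6.6757)

Fx=-1.4957 Fy=-6.4850 x'=7.9252 y'=6.6757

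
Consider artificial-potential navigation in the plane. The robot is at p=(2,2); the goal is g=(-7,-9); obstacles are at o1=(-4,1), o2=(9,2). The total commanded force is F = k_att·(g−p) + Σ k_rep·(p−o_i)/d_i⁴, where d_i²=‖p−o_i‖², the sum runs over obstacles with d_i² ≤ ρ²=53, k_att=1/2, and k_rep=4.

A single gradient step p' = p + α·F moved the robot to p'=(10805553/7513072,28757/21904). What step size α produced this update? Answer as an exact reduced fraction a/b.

F_att = 1/2·(g−p) = 1/2·(-9,-11) = (-4.5000,-5.5000)
o1: d²=37 ≤ ρ²=53; F_rep = 4·(6,1)/37² = (0.0175,0.0029)
o2: d²=49 ≤ ρ²=53; F_rep = 4·(-7,0)/49² = (-0.0117,0.0000)
F = F_att + ΣF_rep = (-4.4941,-5.4971)
Δp = p'−p = (-0.5618,-0.6871); α = Δx/Fx = (-4220591/7513072) / (-4220591/939134) = 1/8
check: Δy/Fy = (-15051/21904) / (-15051/2738) = 1/8 ✓

α = 1/8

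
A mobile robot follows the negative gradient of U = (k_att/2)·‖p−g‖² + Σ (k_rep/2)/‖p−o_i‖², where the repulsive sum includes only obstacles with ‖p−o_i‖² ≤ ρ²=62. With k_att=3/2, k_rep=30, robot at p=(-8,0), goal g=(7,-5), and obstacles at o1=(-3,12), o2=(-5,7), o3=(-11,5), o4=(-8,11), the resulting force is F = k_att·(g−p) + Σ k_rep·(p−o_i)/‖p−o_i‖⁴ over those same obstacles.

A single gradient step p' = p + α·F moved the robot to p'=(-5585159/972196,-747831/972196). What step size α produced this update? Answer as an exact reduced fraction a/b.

F_att = 3/2·(g−p) = 3/2·(15,-5) = (22.5000,-7.5000)
o1: d²=169 > ρ²=62 → inactive
o2: d²=58 ≤ ρ²=62; F_rep = 30·(-3,-7)/58² = (-0.0268,-0.0624)
o3: d²=34 ≤ ρ²=62; F_rep = 30·(3,-5)/34² = (0.0779,-0.1298)
o4: d²=121 > ρ²=62 → inactive
F = F_att + ΣF_rep = (22.5511,-7.6922)
Δp = p'−p = (2.2551,-0.7692); α = Δx/Fx = (2192409/972196) / (10962045/486098) = 1/10
check: Δy/Fy = (-747831/972196) / (-3739155/486098) = 1/10 ✓

α = 1/10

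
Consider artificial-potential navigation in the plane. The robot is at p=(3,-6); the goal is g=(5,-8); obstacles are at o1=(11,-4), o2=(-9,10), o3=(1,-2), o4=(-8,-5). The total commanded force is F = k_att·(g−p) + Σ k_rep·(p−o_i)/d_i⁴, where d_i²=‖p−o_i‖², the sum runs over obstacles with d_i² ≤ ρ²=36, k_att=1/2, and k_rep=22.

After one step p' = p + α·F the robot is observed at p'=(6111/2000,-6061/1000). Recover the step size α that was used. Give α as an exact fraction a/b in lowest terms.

F_att = 1/2·(g−p) = 1/2·(2,-2) = (1.0000,-1.0000)
o1: d²=68 > ρ²=36 → inactive
o2: d²=400 > ρ²=36 → inactive
o3: d²=20 ≤ ρ²=36; F_rep = 22·(2,-4)/20² = (0.1100,-0.2200)
o4: d²=122 > ρ²=36 → inactive
F = F_att + ΣF_rep = (1.1100,-1.2200)
Δp = p'−p = (0.0555,-0.0610); α = Δx/Fx = (111/2000) / (111/100) = 1/20
check: Δy/Fy = (-61/1000) / (-61/50) = 1/20 ✓

α = 1/20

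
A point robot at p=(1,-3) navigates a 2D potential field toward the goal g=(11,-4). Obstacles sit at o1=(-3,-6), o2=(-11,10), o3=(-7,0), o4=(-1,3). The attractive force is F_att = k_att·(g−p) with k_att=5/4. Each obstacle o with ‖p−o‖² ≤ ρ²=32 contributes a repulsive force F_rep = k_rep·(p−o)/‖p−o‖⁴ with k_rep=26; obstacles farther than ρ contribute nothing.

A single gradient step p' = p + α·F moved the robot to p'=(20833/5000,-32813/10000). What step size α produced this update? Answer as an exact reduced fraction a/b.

F_att = 5/4·(g−p) = 5/4·(10,-1) = (12.5000,-1.2500)
o1: d²=25 ≤ ρ²=32; F_rep = 26·(4,3)/25² = (0.1664,0.1248)
o2: d²=313 > ρ²=32 → inactive
o3: d²=73 > ρ²=32 → inactive
o4: d²=40 > ρ²=32 → inactive
F = F_att + ΣF_rep = (12.6664,-1.1252)
Δp = p'−p = (3.1666,-0.2813); α = Δx/Fx = (15833/5000) / (15833/1250) = 1/4
check: Δy/Fy = (-2813/10000) / (-2813/2500) = 1/4 ✓

α = 1/4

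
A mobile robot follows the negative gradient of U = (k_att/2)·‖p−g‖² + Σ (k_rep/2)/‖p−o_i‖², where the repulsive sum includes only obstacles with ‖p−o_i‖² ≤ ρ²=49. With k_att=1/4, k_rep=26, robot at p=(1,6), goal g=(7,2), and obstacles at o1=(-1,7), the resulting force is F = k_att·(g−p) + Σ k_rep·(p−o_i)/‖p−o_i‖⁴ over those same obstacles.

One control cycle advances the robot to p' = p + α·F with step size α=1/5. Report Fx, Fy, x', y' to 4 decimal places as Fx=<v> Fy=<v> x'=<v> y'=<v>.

F_att = 1/4·(g−p) = 1/4·(6,-4) = (1.5000,-1.0000)
o1: d²=5 ≤ ρ²=49; F_rep = 26·(2,-1)/5² = (2.0800,-1.0400)
F = F_att + ΣF_rep = (3.5800,-2.0400)
p' = p + 1/5·F = (1.7160,5.5920)

Fx=3.5800 Fy=-2.0400 x'=1.7160 y'=5.5920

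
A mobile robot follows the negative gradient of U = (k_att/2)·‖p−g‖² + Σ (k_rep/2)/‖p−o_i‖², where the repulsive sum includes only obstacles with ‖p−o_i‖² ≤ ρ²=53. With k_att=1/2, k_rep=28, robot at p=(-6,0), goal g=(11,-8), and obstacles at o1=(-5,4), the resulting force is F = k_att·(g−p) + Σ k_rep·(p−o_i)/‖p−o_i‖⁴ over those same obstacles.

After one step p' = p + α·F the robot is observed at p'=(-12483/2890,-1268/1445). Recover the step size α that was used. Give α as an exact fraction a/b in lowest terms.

F_att = 1/2·(g−p) = 1/2·(17,-8) = (8.5000,-4.0000)
o1: d²=17 ≤ ρ²=53; F_rep = 28·(-1,-4)/17² = (-0.0969,-0.3875)
F = F_att + ΣF_rep = (8.4031,-4.3875)
Δp = p'−p = (1.6806,-0.8775); α = Δx/Fx = (4857/2890) / (4857/578) = 1/5
check: Δy/Fy = (-1268/1445) / (-1268/289) = 1/5 ✓

α = 1/5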